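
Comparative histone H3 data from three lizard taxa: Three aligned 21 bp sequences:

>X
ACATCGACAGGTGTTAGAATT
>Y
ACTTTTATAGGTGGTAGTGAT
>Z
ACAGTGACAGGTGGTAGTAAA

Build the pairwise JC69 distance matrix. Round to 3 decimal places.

d(X,Y) = 0.532, d(X,Z) = 0.360, d(Y,Z) = 0.360

X–Y: 8/21 sites differ → p ≈ 0.380952, d = −0.75 ln(1 − 0.507936) = 0.531860 ≈ 0.532.
X–Z: 6/21 sites differ → p ≈ 0.285714, d = −0.75 ln(1 − 0.380952) = 0.359679 ≈ 0.360.
Y–Z: 6/21 sites differ → p ≈ 0.285714, d = −0.75 ln(1 − 0.380952) = 0.359679 ≈ 0.360.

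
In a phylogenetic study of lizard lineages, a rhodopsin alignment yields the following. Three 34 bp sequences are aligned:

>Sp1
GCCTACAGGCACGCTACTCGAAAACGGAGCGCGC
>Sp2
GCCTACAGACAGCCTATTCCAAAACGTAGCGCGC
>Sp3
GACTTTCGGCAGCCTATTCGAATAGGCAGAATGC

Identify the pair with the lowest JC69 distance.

Sp1 and Sp2

Sp1–Sp2: 6/34 differ, p = 0.176, d = 0.201.
Sp1–Sp3: 13/34 differ, p = 0.382, d = 0.535.
Sp2–Sp3: 12/34 differ, p = 0.353, d = 0.477.
The smallest distance is between Sp1 and Sp2.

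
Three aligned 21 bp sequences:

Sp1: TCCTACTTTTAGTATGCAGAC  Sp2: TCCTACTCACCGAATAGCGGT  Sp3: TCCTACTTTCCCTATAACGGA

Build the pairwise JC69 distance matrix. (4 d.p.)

Sp1–Sp2: 10/21 sites differ → p ≈ 0.47619, d = −0.75 ln(1 − 0.63492) = 0.755729 ≈ 0.7557.
Sp1–Sp3: 8/21 sites differ → p ≈ 0.380952, d = −0.75 ln(1 − 0.507936) = 0.531860 ≈ 0.5319.
Sp2–Sp3: 6/21 sites differ → p ≈ 0.285714, d = −0.75 ln(1 − 0.380952) = 0.359679 ≈ 0.3597.

d(Sp1,Sp2) = 0.7557, d(Sp1,Sp3) = 0.5319, d(Sp2,Sp3) = 0.3597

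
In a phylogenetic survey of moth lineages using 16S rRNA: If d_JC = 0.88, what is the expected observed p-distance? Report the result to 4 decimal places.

p = (3/4)(1 − e^(−4d/3)) = 0.75 × (1 − e^(-1.173333)) = 0.75 × (1 − 0.309334) = 0.518000.

0.5180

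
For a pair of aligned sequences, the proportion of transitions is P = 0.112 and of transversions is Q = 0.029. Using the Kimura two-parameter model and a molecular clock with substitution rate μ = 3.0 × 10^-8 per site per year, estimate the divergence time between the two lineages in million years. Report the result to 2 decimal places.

2.68

Under the Kimura two-parameter model, d = −½ ln(1 − 2P − Q) − ¼ ln(1 − 2Q).
1 − 2P − Q = 0.747, giving −½ ln(0.747) = 0.145845.
1 − 2Q = 0.942, giving −¼ ln(0.942) = 0.014938.
d = 0.145845 + 0.014938 = 0.160783.
Under a molecular clock d = 2μt, so t = d/(2μ) = 0.160783 / (2 × 3.0 × 10^-8) = 2.68 million years.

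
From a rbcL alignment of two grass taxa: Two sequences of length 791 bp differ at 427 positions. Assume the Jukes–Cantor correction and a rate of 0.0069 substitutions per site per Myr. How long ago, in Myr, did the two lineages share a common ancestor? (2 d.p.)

69.14

p = 427/791 ≈ 0.539823.
d = −(3/4) ln(1 − 4p/3) = −0.75 ln(1 − 0.719764) = −0.75 ln(0.280236)
  = −0.75 × (-1.272123) = 0.954092 substitutions/site.
Under a molecular clock d = 2μt, so t = d/(2μ) = 0.954092 / (2 × 0.0069) = 69.14 Myr.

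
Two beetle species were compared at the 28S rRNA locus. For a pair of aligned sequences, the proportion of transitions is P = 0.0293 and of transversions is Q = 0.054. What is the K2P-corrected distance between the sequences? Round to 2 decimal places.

Under the Kimura two-parameter model, d = −½ ln(1 − 2P − Q) − ¼ ln(1 − 2Q).
1 − 2P − Q = 0.8874, giving −½ ln(0.8874) = 0.059730.
1 − 2Q = 0.892, giving −¼ ln(0.892) = 0.028572.
d = 0.059730 + 0.028572 = 0.088302.

0.09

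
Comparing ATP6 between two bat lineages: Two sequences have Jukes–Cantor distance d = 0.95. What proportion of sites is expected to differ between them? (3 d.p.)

p = (3/4)(1 − e^(−4d/3)) = 0.75 × (1 − e^(-1.266667)) = 0.75 × (1 − 0.281769) = 0.538673.

0.539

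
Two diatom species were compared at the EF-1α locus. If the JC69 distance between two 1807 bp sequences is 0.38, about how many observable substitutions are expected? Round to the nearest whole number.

539

Invert JC69: p = (3/4)(1 − e^(−4d/3)) = 0.75 × (1 − e^(-0.506667)) = 0.75 × (1 − 0.602500) = 0.298125.
Expected differing sites = pL ≈ 0.298125 × 1807 = 538.711875 ≈ 539.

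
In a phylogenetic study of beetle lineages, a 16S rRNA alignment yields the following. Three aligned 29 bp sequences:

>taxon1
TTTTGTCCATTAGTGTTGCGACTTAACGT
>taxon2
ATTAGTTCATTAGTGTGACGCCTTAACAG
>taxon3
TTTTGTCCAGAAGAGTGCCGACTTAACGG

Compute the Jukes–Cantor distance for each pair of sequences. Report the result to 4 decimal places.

taxon1–taxon2: 8/29 sites differ → p ≈ 0.275862, d = −0.75 ln(1 − 0.367816) = 0.343931 ≈ 0.3439.
taxon1–taxon3: 6/29 sites differ → p ≈ 0.206897, d = −0.75 ln(1 − 0.275863) = 0.242081 ≈ 0.2421.
taxon2–taxon3: 9/29 sites differ → p ≈ 0.310345, d = −0.75 ln(1 − 0.413793) = 0.400562 ≈ 0.4006.

d(taxon1,taxon2) = 0.3439, d(taxon1,taxon3) = 0.2421, d(taxon2,taxon3) = 0.4006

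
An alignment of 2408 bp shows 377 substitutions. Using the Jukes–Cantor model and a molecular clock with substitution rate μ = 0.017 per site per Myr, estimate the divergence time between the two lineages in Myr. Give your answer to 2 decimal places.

5.16

p = 377/2408 ≈ 0.156561.
d = −(3/4) ln(1 − 4p/3) = −0.75 ln(1 − 0.208748) = −0.75 ln(0.791252)
  = −0.75 × (-0.234139) = 0.175604 substitutions/site.
Under a molecular clock d = 2μt, so t = d/(2μ) = 0.175604 / (2 × 0.017) = 5.16 Myr.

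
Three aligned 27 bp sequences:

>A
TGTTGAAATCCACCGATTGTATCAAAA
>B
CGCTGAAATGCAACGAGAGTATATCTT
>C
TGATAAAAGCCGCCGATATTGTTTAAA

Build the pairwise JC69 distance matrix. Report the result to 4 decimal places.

A–B: 11/27 sites differ → p ≈ 0.407407, d = −0.75 ln(1 − 0.543209) = 0.587647 ≈ 0.5876.
A–C: 9/27 sites differ → p ≈ 0.333333, d = −0.75 ln(1 − 0.444444) = 0.440839 ≈ 0.4408.
B–C: 14/27 sites differ → p ≈ 0.518519, d = −0.75 ln(1 − 0.691359) = 0.881682 ≈ 0.8817.

d(A,B) = 0.5876, d(A,C) = 0.4408, d(B,C) = 0.8817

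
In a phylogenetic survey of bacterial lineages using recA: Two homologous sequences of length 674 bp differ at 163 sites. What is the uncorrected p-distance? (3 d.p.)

p = 163/674 = 0.241839… ≈ 0.242 (to 3 d.p.).

0.242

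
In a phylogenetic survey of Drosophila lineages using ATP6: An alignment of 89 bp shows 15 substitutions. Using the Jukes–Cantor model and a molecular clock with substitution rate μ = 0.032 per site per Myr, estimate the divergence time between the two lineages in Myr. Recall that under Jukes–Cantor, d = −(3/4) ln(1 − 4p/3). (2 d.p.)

2.98

p = 15/89 ≈ 0.168539.
d = −(3/4) ln(1 − 4p/3) = −0.75 ln(1 − 0.224719) = −0.75 ln(0.775281)
  = −0.75 × (-0.254530) = 0.190898 substitutions/site.
Under a molecular clock d = 2μt, so t = d/(2μ) = 0.190898 / (2 × 0.032) = 2.98 Myr.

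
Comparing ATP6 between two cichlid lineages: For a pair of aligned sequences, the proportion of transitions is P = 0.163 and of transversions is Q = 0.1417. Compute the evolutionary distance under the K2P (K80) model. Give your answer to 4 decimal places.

Under the Kimura two-parameter model, d = −½ ln(1 − 2P − Q) − ¼ ln(1 − 2Q).
1 − 2P − Q = 0.5323, giving −½ ln(0.5323) = 0.315274.
1 − 2Q = 0.7166, giving −¼ ln(0.7166) = 0.083309.
d = 0.315274 + 0.083309 = 0.398583.

0.3986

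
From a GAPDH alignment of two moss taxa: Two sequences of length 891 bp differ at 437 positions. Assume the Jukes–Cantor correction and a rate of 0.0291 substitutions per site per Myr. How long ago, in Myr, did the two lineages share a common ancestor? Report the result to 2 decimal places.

13.67

p = 437/891 ≈ 0.49046.
d = −(3/4) ln(1 − 4p/3) = −0.75 ln(1 − 0.653947) = −0.75 ln(0.346053)
  = −0.75 × (-1.061163) = 0.795872 substitutions/site.
Under a molecular clock d = 2μt, so t = d/(2μ) = 0.795872 / (2 × 0.0291) = 13.67 Myr.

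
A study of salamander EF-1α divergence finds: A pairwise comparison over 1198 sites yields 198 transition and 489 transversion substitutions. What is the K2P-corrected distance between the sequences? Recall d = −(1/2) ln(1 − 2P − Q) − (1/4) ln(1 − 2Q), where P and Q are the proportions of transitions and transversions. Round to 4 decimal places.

P = 198/1198 ≈ 0.165275 and Q = 489/1198 ≈ 0.40818.
Under the Kimura two-parameter model, d = −½ ln(1 − 2P − Q) − ¼ ln(1 − 2Q).
1 − 2P − Q = 0.26127, giving −½ ln(0.26127) = 0.671100.
1 − 2Q = 0.18364, giving −¼ ln(0.18364) = 0.423694.
d = 0.671100 + 0.423694 = 1.094794.

1.0948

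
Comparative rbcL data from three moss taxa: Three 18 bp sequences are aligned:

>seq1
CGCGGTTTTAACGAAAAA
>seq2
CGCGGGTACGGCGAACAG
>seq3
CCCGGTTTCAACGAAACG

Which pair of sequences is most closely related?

seq1–seq2: 7/18 differ, p = 0.389, d = 0.548.
seq1–seq3: 4/18 differ, p = 0.222, d = 0.264.
seq2–seq3: 7/18 differ, p = 0.389, d = 0.548.
The smallest distance is between seq1 and seq3.

seq1 and seq3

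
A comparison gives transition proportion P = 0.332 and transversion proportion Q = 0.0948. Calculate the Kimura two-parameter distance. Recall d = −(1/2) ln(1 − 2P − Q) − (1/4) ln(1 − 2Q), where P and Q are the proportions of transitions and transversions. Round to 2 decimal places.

Under the Kimura two-parameter model, d = −½ ln(1 − 2P − Q) − ¼ ln(1 − 2Q).
1 − 2P − Q = 0.2412, giving −½ ln(0.2412) = 0.711064.
1 − 2Q = 0.8104, giving −¼ ln(0.8104) = 0.052557.
d = 0.711064 + 0.052557 = 0.763621.

0.76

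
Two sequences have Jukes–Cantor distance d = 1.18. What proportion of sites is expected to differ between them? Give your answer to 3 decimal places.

0.594

p = (3/4)(1 − e^(−4d/3)) = 0.75 × (1 − e^(-1.573333)) = 0.75 × (1 − 0.207353) = 0.594485.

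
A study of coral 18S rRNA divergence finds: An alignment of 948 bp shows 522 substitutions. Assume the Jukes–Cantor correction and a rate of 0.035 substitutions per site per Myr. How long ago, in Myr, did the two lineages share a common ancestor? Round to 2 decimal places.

p = 522/948 ≈ 0.550633.
d = −(3/4) ln(1 − 4p/3) = −0.75 ln(1 − 0.734177) = −0.75 ln(0.265823)
  = −0.75 × (-1.324925) = 0.993694 substitutions/site.
Under a molecular clock d = 2μt, so t = d/(2μ) = 0.993694 / (2 × 0.035) = 14.20 Myr.

14.20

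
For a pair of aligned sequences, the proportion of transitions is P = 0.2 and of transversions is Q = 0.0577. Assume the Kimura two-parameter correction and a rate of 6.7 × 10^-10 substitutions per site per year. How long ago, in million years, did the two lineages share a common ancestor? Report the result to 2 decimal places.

Under the Kimura two-parameter model, d = −½ ln(1 − 2P − Q) − ¼ ln(1 − 2Q).
1 − 2P − Q = 0.5423, giving −½ ln(0.5423) = 0.305968.
1 − 2Q = 0.8846, giving −¼ ln(0.8846) = 0.030655.
d = 0.305968 + 0.030655 = 0.336623.
Under a molecular clock d = 2μt, so t = d/(2μ) = 0.336623 / (2 × 6.7 × 10^-10) = 251.21 million years.

251.21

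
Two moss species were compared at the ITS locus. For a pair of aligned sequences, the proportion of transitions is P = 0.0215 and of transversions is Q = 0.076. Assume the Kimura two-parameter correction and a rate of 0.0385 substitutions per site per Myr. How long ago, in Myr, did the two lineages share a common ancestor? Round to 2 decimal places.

1.36

Under the Kimura two-parameter model, d = −½ ln(1 − 2P − Q) − ¼ ln(1 − 2Q).
1 − 2P − Q = 0.881, giving −½ ln(0.881) = 0.063349.
1 − 2Q = 0.848, giving −¼ ln(0.848) = 0.041219.
d = 0.063349 + 0.041219 = 0.104568.
Under a molecular clock d = 2μt, so t = d/(2μ) = 0.104568 / (2 × 0.0385) = 1.36 Myr.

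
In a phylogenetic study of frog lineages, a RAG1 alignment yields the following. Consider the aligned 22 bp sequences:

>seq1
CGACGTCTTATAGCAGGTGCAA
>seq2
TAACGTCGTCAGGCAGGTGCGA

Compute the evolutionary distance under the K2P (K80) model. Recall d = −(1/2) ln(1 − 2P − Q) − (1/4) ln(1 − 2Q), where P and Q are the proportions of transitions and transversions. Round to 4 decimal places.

0.4262

Of 22 sites, 4 differences are transitions and 3 are transversions, so P = 4/22 ≈ 0.181818 and Q = 3/22 ≈ 0.136364.
Under the Kimura two-parameter model, d = −½ ln(1 − 2P − Q) − ¼ ln(1 − 2Q).
1 − 2P − Q = 0.5, giving −½ ln(0.5) = 0.346574.
1 − 2Q = 0.727272, giving −¼ ln(0.727272) = 0.079614.
d = 0.346574 + 0.079614 = 0.426188.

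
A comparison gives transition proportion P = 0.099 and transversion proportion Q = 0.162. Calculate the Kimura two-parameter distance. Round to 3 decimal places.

Under the Kimura two-parameter model, d = −½ ln(1 − 2P − Q) − ¼ ln(1 − 2Q).
1 − 2P − Q = 0.64, giving −½ ln(0.64) = 0.223144.
1 − 2Q = 0.676, giving −¼ ln(0.676) = 0.097891.
d = 0.223144 + 0.097891 = 0.321035.

0.321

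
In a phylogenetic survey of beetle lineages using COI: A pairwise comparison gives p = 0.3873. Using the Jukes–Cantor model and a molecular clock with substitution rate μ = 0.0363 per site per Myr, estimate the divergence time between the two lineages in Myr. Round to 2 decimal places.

d = −(3/4) ln(1 − 4p/3) = −0.75 ln(1 − 0.5164) = −0.75 ln(0.4836)
  = −0.75 × (-0.726497) = 0.544873 substitutions/site.
Under a molecular clock d = 2μt, so t = d/(2μ) = 0.544873 / (2 × 0.0363) = 7.51 Myr.

7.51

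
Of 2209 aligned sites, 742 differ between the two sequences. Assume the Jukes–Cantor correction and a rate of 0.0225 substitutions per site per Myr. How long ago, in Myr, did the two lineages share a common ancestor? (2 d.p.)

p = 742/2209 ≈ 0.335899.
d = −(3/4) ln(1 − 4p/3) = −0.75 ln(1 − 0.447865) = −0.75 ln(0.552135)
  = −0.75 × (-0.593963) = 0.445472 substitutions/site.
Under a molecular clock d = 2μt, so t = d/(2μ) = 0.445472 / (2 × 0.0225) = 9.90 Myr.

9.90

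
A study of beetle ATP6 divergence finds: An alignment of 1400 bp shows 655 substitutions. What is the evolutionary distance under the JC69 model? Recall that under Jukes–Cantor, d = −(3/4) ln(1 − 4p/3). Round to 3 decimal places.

p = 655/1400 ≈ 0.467857.
d = −(3/4) ln(1 − 4p/3) = −0.75 ln(1 − 0.623809) = −0.75 ln(0.376191)
  = −0.75 × (-0.977658) = 0.733244 substitutions/site.

0.733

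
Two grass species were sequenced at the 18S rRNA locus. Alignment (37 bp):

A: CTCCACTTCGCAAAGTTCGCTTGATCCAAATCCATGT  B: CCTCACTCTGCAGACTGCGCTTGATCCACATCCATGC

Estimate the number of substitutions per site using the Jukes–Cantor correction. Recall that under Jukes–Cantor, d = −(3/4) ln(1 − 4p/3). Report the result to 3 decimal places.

The sequences differ at 9 of 37 sites (2, 3, 8, 9, 13, 15, 17, 29, 37), so p = 9/37 ≈ 0.243243.
d = −(3/4) ln(1 − 4p/3) = −0.75 ln(1 − 0.324324) = −0.75 ln(0.675676)
  = −0.75 × (-0.392042) = 0.294032 substitutions/site.

0.294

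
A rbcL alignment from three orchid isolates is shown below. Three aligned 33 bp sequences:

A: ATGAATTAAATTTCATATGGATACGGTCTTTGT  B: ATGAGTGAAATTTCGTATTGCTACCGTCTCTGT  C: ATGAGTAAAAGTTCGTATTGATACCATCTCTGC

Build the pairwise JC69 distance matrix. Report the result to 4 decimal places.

A–B: 7/33 sites differ → p ≈ 0.212121, d = −0.75 ln(1 − 0.282828) = 0.249330 ≈ 0.2493.
A–C: 9/33 sites differ → p ≈ 0.272727, d = −0.75 ln(1 − 0.363636) = 0.338988 ≈ 0.3390.
B–C: 5/33 sites differ → p ≈ 0.151515, d = −0.75 ln(1 − 0.20202) = 0.169254 ≈ 0.1693.

d(A,B) = 0.2493, d(A,C) = 0.3390, d(B,C) = 0.1693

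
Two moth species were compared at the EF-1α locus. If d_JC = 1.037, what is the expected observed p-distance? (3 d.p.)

0.562

p = (3/4)(1 − e^(−4d/3)) = 0.75 × (1 − e^(-1.382667)) = 0.75 × (1 − 0.250908) = 0.561819.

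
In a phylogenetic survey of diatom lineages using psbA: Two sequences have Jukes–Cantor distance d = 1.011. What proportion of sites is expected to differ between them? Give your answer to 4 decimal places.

p = (3/4)(1 − e^(−4d/3)) = 0.75 × (1 − e^(-1.348)) = 0.75 × (1 − 0.259759) = 0.555181.

0.5552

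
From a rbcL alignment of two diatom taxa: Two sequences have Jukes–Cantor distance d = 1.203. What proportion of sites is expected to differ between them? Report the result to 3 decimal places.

p = (3/4)(1 − e^(−4d/3)) = 0.75 × (1 − e^(-1.604)) = 0.75 × (1 − 0.201091) = 0.599182.

0.599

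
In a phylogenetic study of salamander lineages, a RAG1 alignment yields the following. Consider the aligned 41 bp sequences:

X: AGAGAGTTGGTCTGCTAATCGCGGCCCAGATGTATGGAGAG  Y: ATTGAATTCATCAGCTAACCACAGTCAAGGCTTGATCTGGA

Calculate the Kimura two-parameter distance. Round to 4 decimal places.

Of 41 sites, 11 differences are transitions and 10 are transversions, so P = 11/41 ≈ 0.268293 and Q = 10/41 ≈ 0.243902.
Under the Kimura two-parameter model, d = −½ ln(1 − 2P − Q) − ¼ ln(1 − 2Q).
1 − 2P − Q = 0.219512, giving −½ ln(0.219512) = 0.758174.
1 − 2Q = 0.512196, giving −¼ ln(0.512196) = 0.167262.
d = 0.758174 + 0.167262 = 0.925436.

0.9254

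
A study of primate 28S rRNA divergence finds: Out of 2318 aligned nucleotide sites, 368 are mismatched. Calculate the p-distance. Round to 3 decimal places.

0.159

p = 368/2318 = 0.158757… ≈ 0.159 (to 3 d.p.).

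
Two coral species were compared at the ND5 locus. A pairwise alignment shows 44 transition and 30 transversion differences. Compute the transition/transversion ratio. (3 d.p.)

1.467

R = 44/30 = 1.466666… ≈ 1.467 (to 3 d.p.).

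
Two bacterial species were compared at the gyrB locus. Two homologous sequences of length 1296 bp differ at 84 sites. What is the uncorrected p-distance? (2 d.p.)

0.06

p = 84/1296 = 0.064814… ≈ 0.06 (to 2 d.p.).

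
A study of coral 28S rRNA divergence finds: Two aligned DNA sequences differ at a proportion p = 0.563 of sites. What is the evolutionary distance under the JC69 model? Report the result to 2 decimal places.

d = −(3/4) ln(1 − 4p/3) = −0.75 ln(1 − 0.750667) = −0.75 ln(0.249333)
  = −0.75 × (-1.388966) = 1.041725 substitutions/site.

1.04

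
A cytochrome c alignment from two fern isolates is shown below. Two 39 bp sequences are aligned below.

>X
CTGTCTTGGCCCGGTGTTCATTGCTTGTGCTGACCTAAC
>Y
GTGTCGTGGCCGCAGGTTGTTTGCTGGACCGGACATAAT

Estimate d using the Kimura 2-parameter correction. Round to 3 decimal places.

0.503

Of 39 sites, 2 differences are transitions and 12 are transversions, so P = 2/39 ≈ 0.051282 and Q = 12/39 ≈ 0.307692.
Under the Kimura two-parameter model, d = −½ ln(1 − 2P − Q) − ¼ ln(1 − 2Q).
1 − 2P − Q = 0.589744, giving −½ ln(0.589744) = 0.264033.
1 − 2Q = 0.384616, giving −¼ ln(0.384616) = 0.238877.
d = 0.264033 + 0.238877 = 0.502910.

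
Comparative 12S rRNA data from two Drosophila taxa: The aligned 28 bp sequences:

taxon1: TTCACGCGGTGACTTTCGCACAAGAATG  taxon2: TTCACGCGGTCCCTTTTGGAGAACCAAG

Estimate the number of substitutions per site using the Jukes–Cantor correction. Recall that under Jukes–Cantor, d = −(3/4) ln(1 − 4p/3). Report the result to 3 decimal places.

The sequences differ at 8 of 28 sites (11, 12, 17, 19, 21, 24, 25, 27), so p = 8/28 ≈ 0.285714.
d = −(3/4) ln(1 − 4p/3) = −0.75 ln(1 − 0.380952) = −0.75 ln(0.619048)
  = −0.75 × (-0.479572) = 0.359679 substitutions/site.

0.360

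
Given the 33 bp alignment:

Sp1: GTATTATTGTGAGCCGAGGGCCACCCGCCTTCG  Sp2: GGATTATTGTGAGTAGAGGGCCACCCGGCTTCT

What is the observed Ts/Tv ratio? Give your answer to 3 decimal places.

0.250

Transitions are A↔G and C↔T; transversions are all other mismatches.
Transitions: 1. Transversions: 4.
R = 1/4 = 0.250.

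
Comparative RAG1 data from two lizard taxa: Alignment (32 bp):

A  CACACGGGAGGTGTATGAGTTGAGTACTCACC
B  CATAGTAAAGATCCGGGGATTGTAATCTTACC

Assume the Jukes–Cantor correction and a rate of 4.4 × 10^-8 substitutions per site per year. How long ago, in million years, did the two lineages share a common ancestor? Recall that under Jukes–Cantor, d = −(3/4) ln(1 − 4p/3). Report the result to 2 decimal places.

The sequences differ at 17 of 32 sites, so p = 17/32 = 0.53125.
d = −(3/4) ln(1 − 4p/3) = −0.75 ln(1 − 0.708333) = −0.75 ln(0.291667)
  = −0.75 × (-1.232143) = 0.924107 substitutions/site.
Under a molecular clock d = 2μt, so t = d/(2μ) = 0.924107 / (2 × 4.4 × 10^-8) = 10.50 million years.

10.50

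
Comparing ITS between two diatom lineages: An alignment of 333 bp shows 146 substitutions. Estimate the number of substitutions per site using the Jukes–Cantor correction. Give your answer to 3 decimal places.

p = 146/333 ≈ 0.438438.
d = −(3/4) ln(1 − 4p/3) = −0.75 ln(1 − 0.584584) = −0.75 ln(0.415416)
  = −0.75 × (-0.878475) = 0.658856 substitutions/site.

0.659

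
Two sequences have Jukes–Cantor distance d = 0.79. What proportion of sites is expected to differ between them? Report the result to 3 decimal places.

p = (3/4)(1 − e^(−4d/3)) = 0.75 × (1 − e^(-1.053333)) = 0.75 × (1 − 0.348773) = 0.488420.

0.488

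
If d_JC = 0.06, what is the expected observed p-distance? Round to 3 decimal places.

0.058

p = (3/4)(1 − e^(−4d/3)) = 0.75 × (1 − e^(-0.08)) = 0.75 × (1 − 0.923116) = 0.057663.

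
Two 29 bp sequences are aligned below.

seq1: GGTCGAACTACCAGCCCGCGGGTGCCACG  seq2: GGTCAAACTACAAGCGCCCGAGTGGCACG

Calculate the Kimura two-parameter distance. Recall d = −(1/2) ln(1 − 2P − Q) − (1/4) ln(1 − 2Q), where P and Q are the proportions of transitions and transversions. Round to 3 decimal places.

Of 29 sites, 2 differences are transitions and 4 are transversions, so P = 2/29 ≈ 0.068966 and Q = 4/29 ≈ 0.137931.
Under the Kimura two-parameter model, d = −½ ln(1 − 2P − Q) − ¼ ln(1 − 2Q).
1 − 2P − Q = 0.724137, giving −½ ln(0.724137) = 0.161387.
1 − 2Q = 0.724138, giving −¼ ln(0.724138) = 0.080693.
d = 0.161387 + 0.080693 = 0.242080.

0.242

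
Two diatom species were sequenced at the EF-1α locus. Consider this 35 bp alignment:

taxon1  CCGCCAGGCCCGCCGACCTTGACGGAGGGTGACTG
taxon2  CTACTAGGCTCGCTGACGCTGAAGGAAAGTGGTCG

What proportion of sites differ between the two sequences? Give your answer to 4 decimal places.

The sequences differ at 13 of 35 positions.
p = 13/35 = 0.371428… ≈ 0.3714 (to 4 d.p.).

0.3714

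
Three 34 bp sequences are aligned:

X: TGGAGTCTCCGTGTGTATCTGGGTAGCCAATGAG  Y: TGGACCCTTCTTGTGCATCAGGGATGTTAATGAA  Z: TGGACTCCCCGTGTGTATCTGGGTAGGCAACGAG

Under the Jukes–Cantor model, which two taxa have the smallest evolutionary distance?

X and Z

X–Y: 11/34 differ, p = 0.324, d = 0.423.
X–Z: 4/34 differ, p = 0.118, d = 0.128.
Y–Z: 12/34 differ, p = 0.353, d = 0.477.
The smallest distance is between X and Z.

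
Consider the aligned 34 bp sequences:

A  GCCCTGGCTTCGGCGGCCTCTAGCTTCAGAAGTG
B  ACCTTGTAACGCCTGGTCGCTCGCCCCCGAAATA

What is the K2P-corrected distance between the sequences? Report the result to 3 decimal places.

0.979

Of 34 sites, 9 differences are transitions and 9 are transversions, so P = 9/34 ≈ 0.264706 and Q = 9/34 ≈ 0.264706.
Under the Kimura two-parameter model, d = −½ ln(1 − 2P − Q) − ¼ ln(1 − 2Q).
1 − 2P − Q = 0.205882, giving −½ ln(0.205882) = 0.790226.
1 − 2Q = 0.470588, giving −¼ ln(0.470588) = 0.188443.
d = 0.790226 + 0.188443 = 0.978669.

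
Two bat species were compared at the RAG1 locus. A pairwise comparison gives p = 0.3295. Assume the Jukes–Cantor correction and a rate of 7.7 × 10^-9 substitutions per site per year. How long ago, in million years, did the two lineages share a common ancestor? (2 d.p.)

28.18

d = −(3/4) ln(1 − 4p/3) = −0.75 ln(1 − 0.439333) = −0.75 ln(0.560667)
  = −0.75 × (-0.578628) = 0.433971 substitutions/site.
Under a molecular clock d = 2μt, so t = d/(2μ) = 0.433971 / (2 × 7.7 × 10^-9) = 28.18 million years.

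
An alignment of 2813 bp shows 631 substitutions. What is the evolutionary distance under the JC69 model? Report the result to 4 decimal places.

0.2665

p = 631/2813 ≈ 0.224316.
d = −(3/4) ln(1 − 4p/3) = −0.75 ln(1 − 0.299088) = −0.75 ln(0.700912)
  = −0.75 × (-0.355373) = 0.266530 substitutions/site.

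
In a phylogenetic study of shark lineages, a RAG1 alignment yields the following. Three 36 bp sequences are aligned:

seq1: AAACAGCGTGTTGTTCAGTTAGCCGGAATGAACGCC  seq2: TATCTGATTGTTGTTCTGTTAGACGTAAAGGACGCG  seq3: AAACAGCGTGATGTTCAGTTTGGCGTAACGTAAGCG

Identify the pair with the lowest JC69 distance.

seq1–seq2: 11/36 differ, p = 0.306, d = 0.392.
seq1–seq3: 8/36 differ, p = 0.222, d = 0.264.
seq2–seq3: 12/36 differ, p = 0.333, d = 0.441.
The smallest distance is between seq1 and seq3.

seq1 and seq3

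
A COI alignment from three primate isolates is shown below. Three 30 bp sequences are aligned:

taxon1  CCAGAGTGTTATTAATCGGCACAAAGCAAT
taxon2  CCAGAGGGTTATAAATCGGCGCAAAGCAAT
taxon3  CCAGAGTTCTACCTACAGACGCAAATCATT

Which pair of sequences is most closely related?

taxon1–taxon2: 3/30 differ, p = 0.100, d = 0.107.
taxon1–taxon3: 11/30 differ, p = 0.367, d = 0.503.
taxon2–taxon3: 11/30 differ, p = 0.367, d = 0.503.
The smallest distance is between taxon1 and taxon2.

taxon1 and taxon2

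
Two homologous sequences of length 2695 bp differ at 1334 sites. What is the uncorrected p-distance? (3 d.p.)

0.495

p = 1334/2695 = 0.494990… ≈ 0.495 (to 3 d.p.).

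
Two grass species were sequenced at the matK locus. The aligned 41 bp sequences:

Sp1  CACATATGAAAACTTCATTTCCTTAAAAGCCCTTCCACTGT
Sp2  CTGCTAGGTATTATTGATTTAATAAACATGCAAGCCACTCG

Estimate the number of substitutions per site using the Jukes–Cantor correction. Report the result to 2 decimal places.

0.79

The sequences differ at 20 of 41 sites, so p = 20/41 ≈ 0.487805.
d = −(3/4) ln(1 − 4p/3) = −0.75 ln(1 − 0.650407) = −0.75 ln(0.349593)
  = −0.75 × (-1.050986) = 0.788240 substitutions/site.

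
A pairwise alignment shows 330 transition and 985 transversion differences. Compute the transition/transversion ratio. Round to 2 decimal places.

R = 330/985 = 0.335025… ≈ 0.34 (to 2 d.p.).

0.34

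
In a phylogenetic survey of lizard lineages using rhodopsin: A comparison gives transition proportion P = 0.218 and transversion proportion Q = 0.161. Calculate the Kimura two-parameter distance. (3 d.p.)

Under the Kimura two-parameter model, d = −½ ln(1 − 2P − Q) − ¼ ln(1 − 2Q).
1 − 2P − Q = 0.403, giving −½ ln(0.403) = 0.454409.
1 − 2Q = 0.678, giving −¼ ln(0.678) = 0.097152.
d = 0.454409 + 0.097152 = 0.551561.

0.552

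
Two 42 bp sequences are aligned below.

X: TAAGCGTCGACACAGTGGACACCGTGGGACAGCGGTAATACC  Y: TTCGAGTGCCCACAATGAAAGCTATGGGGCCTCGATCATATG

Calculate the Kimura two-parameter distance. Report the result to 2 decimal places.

0.70

Of 42 sites, 8 differences are transitions and 11 are transversions, so P = 8/42 ≈ 0.190476 and Q = 11/42 ≈ 0.261905.
Under the Kimura two-parameter model, d = −½ ln(1 − 2P − Q) − ¼ ln(1 − 2Q).
1 − 2P − Q = 0.357143, giving −½ ln(0.357143) = 0.514810.
1 − 2Q = 0.47619, giving −¼ ln(0.47619) = 0.185485.
d = 0.514810 + 0.185485 = 0.700295.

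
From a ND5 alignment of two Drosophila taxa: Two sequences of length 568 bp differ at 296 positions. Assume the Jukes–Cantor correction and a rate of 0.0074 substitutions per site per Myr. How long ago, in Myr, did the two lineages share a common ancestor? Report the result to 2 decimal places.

60.15

p = 296/568 ≈ 0.521127.
d = −(3/4) ln(1 − 4p/3) = −0.75 ln(1 − 0.694836) = −0.75 ln(0.305164)
  = −0.75 × (-1.186906) = 0.890180 substitutions/site.
Under a molecular clock d = 2μt, so t = d/(2μ) = 0.890180 / (2 × 0.0074) = 60.15 Myr.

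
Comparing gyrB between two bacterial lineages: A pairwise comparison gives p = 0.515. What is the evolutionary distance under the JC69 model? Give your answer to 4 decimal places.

0.8704

d = −(3/4) ln(1 − 4p/3) = −0.75 ln(1 − 0.686667) = −0.75 ln(0.313333)
  = −0.75 × (-1.160489) = 0.870367 substitutions/site.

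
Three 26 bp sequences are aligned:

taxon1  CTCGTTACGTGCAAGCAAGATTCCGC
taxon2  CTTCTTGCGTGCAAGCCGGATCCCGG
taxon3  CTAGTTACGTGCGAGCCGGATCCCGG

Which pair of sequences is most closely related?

taxon2 and taxon3

taxon1–taxon2: 7/26 differ, p = 0.269, d = 0.334.
taxon1–taxon3: 6/26 differ, p = 0.231, d = 0.276.
taxon2–taxon3: 4/26 differ, p = 0.154, d = 0.172.
The smallest distance is between taxon2 and taxon3.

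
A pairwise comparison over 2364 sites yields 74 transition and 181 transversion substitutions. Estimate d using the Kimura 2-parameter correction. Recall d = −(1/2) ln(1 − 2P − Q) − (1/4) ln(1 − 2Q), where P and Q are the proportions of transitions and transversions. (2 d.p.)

0.12

P = 74/2364 ≈ 0.031303 and Q = 181/2364 ≈ 0.076565.
Under the Kimura two-parameter model, d = −½ ln(1 − 2P − Q) − ¼ ln(1 − 2Q).
1 − 2P − Q = 0.860829, giving −½ ln(0.860829) = 0.074930.
1 − 2Q = 0.84687, giving −¼ ln(0.84687) = 0.041552.
d = 0.074930 + 0.041552 = 0.116482.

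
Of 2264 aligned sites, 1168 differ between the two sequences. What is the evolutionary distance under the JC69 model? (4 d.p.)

0.8732

p = 1168/2264 ≈ 0.515901.
d = −(3/4) ln(1 − 4p/3) = −0.75 ln(1 − 0.687868) = −0.75 ln(0.312132)
  = −0.75 × (-1.164329) = 0.873247 substitutions/site.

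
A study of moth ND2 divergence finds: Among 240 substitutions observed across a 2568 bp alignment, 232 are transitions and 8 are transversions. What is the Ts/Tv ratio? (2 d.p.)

R = 232/8 = 29.00.

29.00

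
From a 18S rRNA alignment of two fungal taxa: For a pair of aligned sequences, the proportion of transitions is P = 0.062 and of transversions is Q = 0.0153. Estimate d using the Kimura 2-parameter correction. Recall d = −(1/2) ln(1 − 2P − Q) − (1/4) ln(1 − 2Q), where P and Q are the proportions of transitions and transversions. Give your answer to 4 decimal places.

Under the Kimura two-parameter model, d = −½ ln(1 − 2P − Q) − ¼ ln(1 − 2Q).
1 − 2P − Q = 0.8607, giving −½ ln(0.8607) = 0.075005.
1 − 2Q = 0.9694, giving −¼ ln(0.9694) = 0.007769.
d = 0.075005 + 0.007769 = 0.082774.

0.0828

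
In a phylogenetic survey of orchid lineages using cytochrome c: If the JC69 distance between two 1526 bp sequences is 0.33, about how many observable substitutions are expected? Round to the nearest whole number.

Invert JC69: p = (3/4)(1 − e^(−4d/3)) = 0.75 × (1 − e^(-0.44)) = 0.75 × (1 − 0.644036) = 0.266973.
Expected differing sites = pL ≈ 0.266973 × 1526 = 407.400798 ≈ 407.

407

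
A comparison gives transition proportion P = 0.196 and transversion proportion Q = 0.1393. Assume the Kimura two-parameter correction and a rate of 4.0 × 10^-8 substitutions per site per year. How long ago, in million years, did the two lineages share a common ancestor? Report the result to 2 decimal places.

5.76

Under the Kimura two-parameter model, d = −½ ln(1 − 2P − Q) − ¼ ln(1 − 2Q).
1 − 2P − Q = 0.4687, giving −½ ln(0.4687) = 0.378896.
1 − 2Q = 0.7214, giving −¼ ln(0.7214) = 0.081640.
d = 0.378896 + 0.081640 = 0.460536.
Under a molecular clock d = 2μt, so t = d/(2μ) = 0.460536 / (2 × 4.0 × 10^-8) = 5.76 million years.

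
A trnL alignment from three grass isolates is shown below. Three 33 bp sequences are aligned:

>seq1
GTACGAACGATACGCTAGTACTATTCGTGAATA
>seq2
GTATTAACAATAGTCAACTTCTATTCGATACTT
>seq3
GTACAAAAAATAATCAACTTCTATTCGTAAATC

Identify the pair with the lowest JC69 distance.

seq2 and seq3

seq1–seq2: 12/33 differ, p = 0.364, d = 0.497.
seq1–seq3: 10/33 differ, p = 0.303, d = 0.388.
seq2–seq3: 8/33 differ, p = 0.242, d = 0.293.
The smallest distance is between seq2 and seq3.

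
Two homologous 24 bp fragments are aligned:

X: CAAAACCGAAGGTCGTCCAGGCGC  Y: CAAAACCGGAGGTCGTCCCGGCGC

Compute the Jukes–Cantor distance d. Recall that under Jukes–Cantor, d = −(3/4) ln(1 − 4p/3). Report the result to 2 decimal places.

0.09

The sequences differ at 2 of 24 sites (9, 19), so p = 2/24 ≈ 0.083333.
d = −(3/4) ln(1 − 4p/3) = −0.75 ln(1 − 0.111111) = −0.75 ln(0.888889)
  = −0.75 × (-0.117783) = 0.088337 substitutions/site.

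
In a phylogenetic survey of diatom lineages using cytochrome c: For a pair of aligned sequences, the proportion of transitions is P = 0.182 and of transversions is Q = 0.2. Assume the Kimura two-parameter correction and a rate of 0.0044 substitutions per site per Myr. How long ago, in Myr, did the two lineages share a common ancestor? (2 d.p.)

Under the Kimura two-parameter model, d = −½ ln(1 − 2P − Q) − ¼ ln(1 − 2Q).
1 − 2P − Q = 0.436, giving −½ ln(0.436) = 0.415057.
1 − 2Q = 0.6, giving −¼ ln(0.6) = 0.127706.
d = 0.415057 + 0.127706 = 0.542763.
Under a molecular clock d = 2μt, so t = d/(2μ) = 0.542763 / (2 × 0.0044) = 61.68 Myr.

61.68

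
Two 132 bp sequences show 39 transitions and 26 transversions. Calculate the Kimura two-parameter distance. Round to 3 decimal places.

P = 39/132 ≈ 0.295455 and Q = 26/132 ≈ 0.19697.
Under the Kimura two-parameter model, d = −½ ln(1 − 2P − Q) − ¼ ln(1 − 2Q).
1 − 2P − Q = 0.21212, giving −½ ln(0.21212) = 0.775302.
1 − 2Q = 0.60606, giving −¼ ln(0.60606) = 0.125194.
d = 0.775302 + 0.125194 = 0.900496.

0.900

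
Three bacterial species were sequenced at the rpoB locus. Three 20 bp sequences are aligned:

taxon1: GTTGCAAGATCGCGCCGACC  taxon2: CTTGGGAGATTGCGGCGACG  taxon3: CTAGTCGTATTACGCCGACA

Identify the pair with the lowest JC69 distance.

taxon1 and taxon2

taxon1–taxon2: 6/20 differ, p = 0.300, d = 0.383.
taxon1–taxon3: 9/20 differ, p = 0.450, d = 0.687.
taxon2–taxon3: 8/20 differ, p = 0.400, d = 0.572.
The smallest distance is between taxon1 and taxon2.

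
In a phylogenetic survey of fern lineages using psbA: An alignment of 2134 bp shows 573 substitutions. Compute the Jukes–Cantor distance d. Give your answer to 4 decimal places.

0.3324

p = 573/2134 ≈ 0.26851.
d = −(3/4) ln(1 − 4p/3) = −0.75 ln(1 − 0.358013) = −0.75 ln(0.641987)
  = −0.75 × (-0.443187) = 0.332390 substitutions/site.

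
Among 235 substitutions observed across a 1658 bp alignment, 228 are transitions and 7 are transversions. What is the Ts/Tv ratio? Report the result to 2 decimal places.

32.57

R = 228/7 = 32.571428… ≈ 32.57 (to 2 d.p.).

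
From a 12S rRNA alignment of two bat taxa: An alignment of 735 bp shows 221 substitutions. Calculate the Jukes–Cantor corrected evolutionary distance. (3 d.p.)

p = 221/735 ≈ 0.30068.
d = −(3/4) ln(1 − 4p/3) = −0.75 ln(1 − 0.400907) = −0.75 ln(0.599093)
  = −0.75 × (-0.512338) = 0.384254 substitutions/site.

0.384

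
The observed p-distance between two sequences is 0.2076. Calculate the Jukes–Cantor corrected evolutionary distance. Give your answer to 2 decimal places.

0.24

d = −(3/4) ln(1 − 4p/3) = −0.75 ln(1 − 0.2768) = −0.75 ln(0.7232)
  = −0.75 × (-0.324069) = 0.243052 substitutions/site.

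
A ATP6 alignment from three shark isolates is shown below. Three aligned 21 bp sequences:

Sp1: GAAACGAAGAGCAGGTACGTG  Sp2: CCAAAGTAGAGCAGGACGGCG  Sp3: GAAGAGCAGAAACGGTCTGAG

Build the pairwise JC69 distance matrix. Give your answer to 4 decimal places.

Sp1–Sp2: 8/21 sites differ → p ≈ 0.380952, d = −0.75 ln(1 − 0.507936) = 0.531860 ≈ 0.5319.
Sp1–Sp3: 9/21 sites differ → p ≈ 0.428571, d = −0.75 ln(1 − 0.571428) = 0.635472 ≈ 0.6355.
Sp2–Sp3: 10/21 sites differ → p ≈ 0.47619, d = −0.75 ln(1 − 0.63492) = 0.755729 ≈ 0.7557.

d(Sp1,Sp2) = 0.5319, d(Sp1,Sp3) = 0.6355, d(Sp2,Sp3) = 0.7557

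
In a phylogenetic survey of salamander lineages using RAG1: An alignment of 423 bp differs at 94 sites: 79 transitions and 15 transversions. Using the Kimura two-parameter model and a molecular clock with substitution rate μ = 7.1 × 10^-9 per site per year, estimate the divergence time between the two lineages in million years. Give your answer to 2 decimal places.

19.81

P = 79/423 ≈ 0.186761 and Q = 15/423 ≈ 0.035461.
Under the Kimura two-parameter model, d = −½ ln(1 − 2P − Q) − ¼ ln(1 − 2Q).
1 − 2P − Q = 0.591017, giving −½ ln(0.591017) = 0.262955.
1 − 2Q = 0.929078, giving −¼ ln(0.929078) = 0.018391.
d = 0.262955 + 0.018391 = 0.281346.
Under a molecular clock d = 2μt, so t = d/(2μ) = 0.281346 / (2 × 7.1 × 10^-9) = 19.81 million years.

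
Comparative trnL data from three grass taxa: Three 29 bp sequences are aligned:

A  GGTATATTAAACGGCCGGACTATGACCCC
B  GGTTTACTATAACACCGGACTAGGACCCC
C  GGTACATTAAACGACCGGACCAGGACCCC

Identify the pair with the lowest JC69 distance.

A and C

A–B: 7/29 differ, p = 0.241, d = 0.291.
A–C: 4/29 differ, p = 0.138, d = 0.152.
B–C: 7/29 differ, p = 0.241, d = 0.291.
The smallest distance is between A and C.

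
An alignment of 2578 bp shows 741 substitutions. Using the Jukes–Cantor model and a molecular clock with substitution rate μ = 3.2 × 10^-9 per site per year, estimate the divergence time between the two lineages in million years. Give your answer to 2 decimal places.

p = 741/2578 ≈ 0.287432.
d = −(3/4) ln(1 − 4p/3) = −0.75 ln(1 − 0.383243) = −0.75 ln(0.616757)
  = −0.75 × (-0.483280) = 0.362460 substitutions/site.
Under a molecular clock d = 2μt, so t = d/(2μ) = 0.362460 / (2 × 3.2 × 10^-9) = 56.63 million years.

56.63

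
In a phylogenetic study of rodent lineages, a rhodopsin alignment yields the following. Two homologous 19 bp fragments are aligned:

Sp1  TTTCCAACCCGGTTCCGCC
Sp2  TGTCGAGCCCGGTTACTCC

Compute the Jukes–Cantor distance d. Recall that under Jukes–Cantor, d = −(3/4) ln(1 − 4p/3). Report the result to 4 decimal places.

The sequences differ at 5 of 19 sites (2, 5, 7, 15, 17), so p = 5/19 ≈ 0.263158.
d = −(3/4) ln(1 − 4p/3) = −0.75 ln(1 − 0.350877) = −0.75 ln(0.649123)
  = −0.75 × (-0.432133) = 0.324100 substitutions/site.

0.3241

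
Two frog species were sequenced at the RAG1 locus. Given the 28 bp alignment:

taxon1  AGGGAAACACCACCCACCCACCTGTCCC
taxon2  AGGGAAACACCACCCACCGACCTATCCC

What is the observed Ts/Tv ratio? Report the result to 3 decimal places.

Transitions are A↔G and C↔T; transversions are all other mismatches.
Transitions: 1. Transversions: 1.
R = 1/1 = 1.000.

1.000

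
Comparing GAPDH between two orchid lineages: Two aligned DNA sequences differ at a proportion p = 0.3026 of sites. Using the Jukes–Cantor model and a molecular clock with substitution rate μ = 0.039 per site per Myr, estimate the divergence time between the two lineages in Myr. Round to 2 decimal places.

4.97

d = −(3/4) ln(1 − 4p/3) = −0.75 ln(1 − 0.403467) = −0.75 ln(0.596533)
  = −0.75 × (-0.516621) = 0.387466 substitutions/site.
Under a molecular clock d = 2μt, so t = d/(2μ) = 0.387466 / (2 × 0.039) = 4.97 Myr.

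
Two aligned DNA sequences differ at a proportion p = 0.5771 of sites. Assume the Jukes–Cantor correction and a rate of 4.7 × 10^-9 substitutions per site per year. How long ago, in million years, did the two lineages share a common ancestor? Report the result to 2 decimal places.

117.08

d = −(3/4) ln(1 − 4p/3) = −0.75 ln(1 − 0.769467) = −0.75 ln(0.230533)
  = −0.75 × (-1.467361) = 1.100521 substitutions/site.
Under a molecular clock d = 2μt, so t = d/(2μ) = 1.100521 / (2 × 4.7 × 10^-9) = 117.08 million years.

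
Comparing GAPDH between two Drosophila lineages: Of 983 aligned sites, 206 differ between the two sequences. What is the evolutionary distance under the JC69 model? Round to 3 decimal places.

0.246

p = 206/983 ≈ 0.209563.
d = −(3/4) ln(1 − 4p/3) = −0.75 ln(1 − 0.279417) = −0.75 ln(0.720583)
  = −0.75 × (-0.327695) = 0.245771 substitutions/site.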